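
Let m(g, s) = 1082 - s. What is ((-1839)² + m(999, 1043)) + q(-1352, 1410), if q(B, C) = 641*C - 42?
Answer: 4285728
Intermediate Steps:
q(B, C) = -42 + 641*C
((-1839)² + m(999, 1043)) + q(-1352, 1410) = ((-1839)² + (1082 - 1*1043)) + (-42 + 641*1410) = (3381921 + (1082 - 1043)) + (-42 + 903810) = (3381921 + 39) + 903768 = 3381960 + 903768 = 4285728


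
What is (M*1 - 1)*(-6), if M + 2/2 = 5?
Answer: -18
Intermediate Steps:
M = 4 (M = -1 + 5 = 4)
(M*1 - 1)*(-6) = (4*1 - 1)*(-6) = (4 - 1)*(-6) = 3*(-6) = -18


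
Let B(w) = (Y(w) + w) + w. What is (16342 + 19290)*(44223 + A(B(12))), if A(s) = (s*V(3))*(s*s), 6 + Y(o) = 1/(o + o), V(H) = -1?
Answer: 1180657445405/864 ≈ 1.3665e+9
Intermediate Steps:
Y(o) = -6 + 1/(2*o) (Y(o) = -6 + 1/(o + o) = -6 + 1/(2*o))
B(w) = -6 + 1/(2*w) + 2*w (B(w) = ((-6 + 1/(2*w)) + w) + w = (-6 + w + 1/(2*w)) + w = -6 + 1/(2*w) + 2*w)
A(s) = -s**3 (A(s) = (s*(-1))*(s*s) = (-s)*s**2 = -s**3)
(16342 + 19290)*(44223 + A(B(12))) = (16342 + 19290)*(44223 - (-6 + (1/2)/12 + 2*12)**3) = 35632*(44223 - (-6 + (1/2)*(1/12) + 24)**3) = 35632*(44223 - (-6 + 1/24 + 24)**3) = 35632*(44223 - (433/24)**3) = 35632*(44223 - 1*81182737/13824) = 35632*(44223 - 81182737/13824) = 35632*(530156015/13824) = 1180657445405/864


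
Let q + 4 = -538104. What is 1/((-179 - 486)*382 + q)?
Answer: -1/792138 ≈ -1.2624e-6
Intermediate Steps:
q = -538108 (q = -4 - 538104 = -538108)
1/((-179 - 486)*382 + q) = 1/((-179 - 486)*382 - 538108) = 1/(-665*382 - 538108) = 1/(-254030 - 538108) = 1/(-792138) = -1/792138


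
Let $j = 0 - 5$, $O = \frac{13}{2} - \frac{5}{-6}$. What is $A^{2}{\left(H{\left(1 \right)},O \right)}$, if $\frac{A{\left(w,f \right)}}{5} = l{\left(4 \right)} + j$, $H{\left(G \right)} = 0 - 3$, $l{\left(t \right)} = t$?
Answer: $25$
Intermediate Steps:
$O = \frac{22}{3}$ ($O = 13 \cdot \frac{1}{2} - - \frac{5}{6} = \frac{13}{2} + \frac{5}{6} = \frac{22}{3} \approx 7.3333$)
$H{\left(G \right)} = -3$ ($H{\left(G \right)} = 0 - 3 = -3$)
$j = -5$
$A{\left(w,f \right)} = -5$ ($A{\left(w,f \right)} = 5 \left(4 - 5\right) = 5 \left(-1\right) = -5$)
$A^{2}{\left(H{\left(1 \right)},O \right)} = \left(-5\right)^{2} = 25$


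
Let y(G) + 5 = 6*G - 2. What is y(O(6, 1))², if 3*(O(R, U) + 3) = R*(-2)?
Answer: 2401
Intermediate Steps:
O(R, U) = -3 - 2*R/3 (O(R, U) = -3 + (R*(-2))/3 = -3 + (-2*R)/3 = -3 - 2*R/3)
y(G) = -7 + 6*G (y(G) = -5 + (6*G - 2) = -5 + (-2 + 6*G) = -7 + 6*G)
y(O(6, 1))² = (-7 + 6*(-3 - ⅔*6))² = (-7 + 6*(-3 - 4))² = (-7 + 6*(-7))² = (-7 - 42)² = (-49)² = 2401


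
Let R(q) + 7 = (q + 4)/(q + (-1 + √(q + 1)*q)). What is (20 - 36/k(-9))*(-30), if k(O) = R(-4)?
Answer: -5280/7 ≈ -754.29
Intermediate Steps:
R(q) = -7 + (4 + q)/(-1 + q + q*√(1 + q)) (R(q) = -7 + (q + 4)/(q + (-1 + √(q + 1)*q)) = -7 + (4 + q)/(q + (-1 + √(1 + q)*q)) = -7 + (4 + q)/(q + (-1 + q*√(1 + q))) = -7 + (4 + q)/(-1 + q + q*√(1 + q)))
k(O) = (35 + 28*I*√3)/(-5 - 4*I*√3) (k(O) = (11 - 6*(-4) - 7*(-4)*√(1 - 4))/(-1 - 4 - 4*√(1 - 4)) = (11 + 24 - 7*(-4)*√(-3))/(-1 - 4 - 4*I*√3) = (11 + 24 - 7*(-4)*I*√3)/(-1 - 4 - 4*I*√3) = (11 + 24 + 28*I*√3)/(-1 - 4 - 4*I*√3) = (35 + 28*I*√3)/(-5 - 4*I*√3))
(20 - 36/k(-9))*(-30) = (20 - 36/(-7))*(-30) = (20 - 36*(-⅐))*(-30) = (20 + 36/7)*(-30) = (176/7)*(-30) = -5280/7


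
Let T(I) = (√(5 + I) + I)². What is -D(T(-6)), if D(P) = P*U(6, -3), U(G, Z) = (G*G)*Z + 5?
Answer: 3605 - 1236*I ≈ 3605.0 - 1236.0*I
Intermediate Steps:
U(G, Z) = 5 + Z*G² (U(G, Z) = G²*Z + 5 = Z*G² + 5 = 5 + Z*G²)
T(I) = (I + √(5 + I))²
D(P) = -103*P (D(P) = P*(5 - 3*6²) = P*(5 - 3*36) = P*(5 - 108) = P*(-103) = -103*P)
-D(T(-6)) = -(-103)*(-6 + √(5 - 6))² = -(-103)*(-6 + √(-1))² = -(-103)*(-6 + I)² = 103*(-6 + I)²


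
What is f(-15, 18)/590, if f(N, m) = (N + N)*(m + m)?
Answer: -108/59 ≈ -1.8305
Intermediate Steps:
f(N, m) = 4*N*m (f(N, m) = (2*N)*(2*m) = 4*N*m)
f(-15, 18)/590 = (4*(-15)*18)/590 = -1080*1/590 = -108/59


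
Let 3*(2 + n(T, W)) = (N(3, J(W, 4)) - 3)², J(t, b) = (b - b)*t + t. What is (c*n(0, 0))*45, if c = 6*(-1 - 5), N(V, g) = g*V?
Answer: -1620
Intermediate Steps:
J(t, b) = t (J(t, b) = 0*t + t = 0 + t = t)
N(V, g) = V*g
n(T, W) = -2 + (-3 + 3*W)²/3 (n(T, W) = -2 + (3*W - 3)²/3 = -2 + (-3 + 3*W)²/3)
c = -36 (c = 6*(-6) = -36)
(c*n(0, 0))*45 = -36*(-2 + 3*(-1 + 0)²)*45 = -36*(-2 + 3*(-1)²)*45 = -36*(-2 + 3*1)*45 = -36*(-2 + 3)*45 = -36*1*45 = -36*45 = -1620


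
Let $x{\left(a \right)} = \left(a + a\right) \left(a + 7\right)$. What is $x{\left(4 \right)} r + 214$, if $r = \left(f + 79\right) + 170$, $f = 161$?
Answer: $36294$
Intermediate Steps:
$r = 410$ ($r = \left(161 + 79\right) + 170 = 240 + 170 = 410$)
$x{\left(a \right)} = 2 a \left(7 + a\right)$
$x{\left(4 \right)} r + 214 = 2 \cdot 4 \left(7 + 4\right) 410 + 214 = 2 \cdot 4 \cdot 11 \cdot 410 + 214 = 88 \cdot 410 + 214 = 36080 + 214 = 36294$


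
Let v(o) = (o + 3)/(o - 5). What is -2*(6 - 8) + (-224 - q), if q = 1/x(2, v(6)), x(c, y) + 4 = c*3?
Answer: -441/2 ≈ -220.50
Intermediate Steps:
v(o) = (3 + o)/(-5 + o)
x(c, y) = -4 + 3*c (x(c, y) = -4 + c*3 = -4 + 3*c)
q = ½ (q = 1/(-4 + 3*2) = 1/(-4 + 6) = 1/2 = ½ ≈ 0.50000)
-2*(6 - 8) + (-224 - q) = -2*(6 - 8) + (-224 - 1*½) = -2*(-2) + (-224 - ½) = 4 - 449/2 = -441/2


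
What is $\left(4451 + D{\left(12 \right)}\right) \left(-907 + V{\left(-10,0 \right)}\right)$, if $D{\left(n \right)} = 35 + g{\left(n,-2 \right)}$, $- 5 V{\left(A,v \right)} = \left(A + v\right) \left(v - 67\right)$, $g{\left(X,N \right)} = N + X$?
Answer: $-4680336$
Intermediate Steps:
$V{\left(A,v \right)} = - \frac{\left(-67 + v\right) \left(A + v\right)}{5}$ ($V{\left(A,v \right)} = - \frac{\left(A + v\right) \left(v - 67\right)}{5} = - \frac{\left(A + v\right) \left(-67 + v\right)}{5} = - \frac{\left(-67 + v\right) \left(A + v\right)}{5}$)
$D{\left(n \right)} = 33 + n$ ($D{\left(n \right)} = 35 + \left(-2 + n\right) = 33 + n$)
$\left(4451 + D{\left(12 \right)}\right) \left(-907 + V{\left(-10,0 \right)}\right) = \left(4451 + \left(33 + 12\right)\right) \left(-907 + \left(- \frac{0^{2}}{5} + \frac{67}{5} \left(-10\right) + \frac{67}{5} \cdot 0 - \left(-2\right) 0\right)\right) = \left(4451 + 45\right) \left(-907 + \left(\left(- \frac{1}{5}\right) 0 - 134 + 0 + 0\right)\right) = 4496 \left(-907 + \left(0 - 134 + 0 + 0\right)\right) = 4496 \left(-907 - 134\right) = 4496 \left(-1041\right) = -4680336$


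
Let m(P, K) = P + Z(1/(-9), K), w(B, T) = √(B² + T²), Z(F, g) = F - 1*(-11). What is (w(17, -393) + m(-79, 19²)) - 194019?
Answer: -1746784/9 + √154738 ≈ -1.9369e+5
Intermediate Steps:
Z(F, g) = 11 + F (Z(F, g) = F + 11 = 11 + F)
m(P, K) = 98/9 + P (m(P, K) = P + (11 + 1/(-9)) = P + (11 - ⅑) = P + 98/9 = 98/9 + P)
(w(17, -393) + m(-79, 19²)) - 194019 = (√(17² + (-393)²) + (98/9 - 79)) - 194019 = (√(289 + 154449) - 613/9) - 194019 = (√154738 - 613/9) - 194019 = (-613/9 + √154738) - 194019 = -1746784/9 + √154738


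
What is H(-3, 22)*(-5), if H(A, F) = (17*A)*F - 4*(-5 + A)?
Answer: 5450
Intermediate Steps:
H(A, F) = 20 - 4*A + 17*A*F (H(A, F) = 17*A*F + (20 - 4*A) = 20 - 4*A + 17*A*F)
H(-3, 22)*(-5) = (20 - 4*(-3) + 17*(-3)*22)*(-5) = (20 + 12 - 1122)*(-5) = -1090*(-5) = 5450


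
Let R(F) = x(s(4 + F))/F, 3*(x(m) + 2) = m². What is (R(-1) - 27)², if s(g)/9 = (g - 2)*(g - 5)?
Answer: 17689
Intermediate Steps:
s(g) = 9*(-5 + g)*(-2 + g) (s(g) = 9*((g - 2)*(g - 5)) = 9*((-2 + g)*(-5 + g)) = 9*((-5 + g)*(-2 + g)) = 9*(-5 + g)*(-2 + g))
x(m) = -2 + m²/3
R(F) = (-2 + (-162 - 63*F + 9*(4 + F)²)²/3)/F (R(F) = (-2 + (90 - 63*(4 + F) + 9*(4 + F)²)²/3)/F = (-2 + (90 + (-252 - 63*F) + 9*(4 + F)²)²/3)/F = (-2 + (-162 - 63*F + 9*(4 + F)²)²/3)/F)
(R(-1) - 27)² = ((-2 + 27*(-18 + (4 - 1)² - 7*(-1))²)/(-1) - 27)² = (-(-2 + 27*(-18 + 3² + 7)²) - 27)² = (-(-2 + 27*(-18 + 9 + 7)²) - 27)² = (-(-2 + 27*(-2)²) - 27)² = (-(-2 + 27*4) - 27)² = (-(-2 + 108) - 27)² = (-1*106 - 27)² = (-106 - 27)² = (-133)² = 17689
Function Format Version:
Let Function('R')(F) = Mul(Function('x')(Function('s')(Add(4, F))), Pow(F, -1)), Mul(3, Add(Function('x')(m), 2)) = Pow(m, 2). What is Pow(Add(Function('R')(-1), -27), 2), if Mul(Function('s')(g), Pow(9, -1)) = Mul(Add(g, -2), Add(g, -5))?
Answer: 17689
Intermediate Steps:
Function('s')(g) = Mul(9, Add(-5, g), Add(-2, g)) (Function('s')(g) = Mul(9, Mul(Add(g, -2), Add(g, -5))) = Mul(9, Mul(Add(-2, g), Add(-5, g))) = Mul(9, Mul(Add(-5, g), Add(-2, g))) = Mul(9, Add(-5, g), Add(-2, g)))
Function('x')(m) = Add(-2, Mul(Rational(1, 3), Pow(m, 2)))
Function('R')(F) = Mul(Pow(F, -1), Add(-2, Mul(Rational(1, 3), Pow(Add(-162, Mul(-63, F), Mul(9, Pow(Add(4, F), 2))), 2)))) (Function('R')(F) = Mul(Add(-2, Mul(Rational(1, 3), Pow(Add(90, Mul(-63, Add(4, F)), Mul(9, Pow(Add(4, F), 2))), 2))), Pow(F, -1)) = Mul(Add(-2, Mul(Rational(1, 3), Pow(Add(90, Add(-252, Mul(-63, F)), Mul(9, Pow(Add(4, F), 2))), 2))), Pow(F, -1)) = Mul(Add(-2, Mul(Rational(1, 3), Pow(Add(-162, Mul(-63, F), Mul(9, Pow(Add(4, F), 2))), 2))), Pow(F, -1)) = Mul(Pow(F, -1), Add(-2, Mul(Rational(1, 3), Pow(Add(-162, Mul(-63, F), Mul(9, Pow(Add(4, F), 2))), 2)))))
Pow(Add(Function('R')(-1), -27), 2) = Pow(Add(Mul(Pow(-1, -1), Add(-2, Mul(27, Pow(Add(-18, Pow(Add(4, -1), 2), Mul(-7, -1)), 2)))), -27), 2) = Pow(Add(Mul(-1, Add(-2, Mul(27, Pow(Add(-18, Pow(3, 2), 7), 2)))), -27), 2) = Pow(Add(Mul(-1, Add(-2, Mul(27, Pow(Add(-18, 9, 7), 2)))), -27), 2) = Pow(Add(Mul(-1, Add(-2, Mul(27, Pow(-2, 2)))), -27), 2) = Pow(Add(Mul(-1, Add(-2, Mul(27, 4))), -27), 2) = Pow(Add(Mul(-1, Add(-2, 108)), -27), 2) = Pow(Add(Mul(-1, 106), -27), 2) = Pow(Add(-106, -27), 2) = Pow(-133, 2) = 17689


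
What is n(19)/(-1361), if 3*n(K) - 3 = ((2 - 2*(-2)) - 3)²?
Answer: -4/1361 ≈ -0.0029390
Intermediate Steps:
n(K) = 4 (n(K) = 1 + ((2 - 2*(-2)) - 3)²/3 = 1 + ((2 + 4) - 3)²/3 = 1 + (6 - 3)²/3 = 1 + (⅓)*3² = 1 + (⅓)*9 = 1 + 3 = 4)
n(19)/(-1361) = 4/(-1361) = 4*(-1/1361) = -4/1361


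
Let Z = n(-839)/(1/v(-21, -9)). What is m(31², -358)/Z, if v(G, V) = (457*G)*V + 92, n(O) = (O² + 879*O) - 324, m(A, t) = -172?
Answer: 1/17033605 ≈ 5.8707e-8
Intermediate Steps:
n(O) = -324 + O² + 879*O
v(G, V) = 92 + 457*G*V (v(G, V) = 457*G*V + 92 = 92 + 457*G*V)
Z = -2929780060 (Z = (-324 + (-839)² + 879*(-839))/(1/(92 + 457*(-21)*(-9))) = (-324 + 703921 - 737481)/(1/(92 + 86373)) = -33884/(1/86465) = -33884/1/86465 = -33884*86465 = -2929780060)
m(31², -358)/Z = -172/(-2929780060) = -172*(-1/2929780060) = 1/17033605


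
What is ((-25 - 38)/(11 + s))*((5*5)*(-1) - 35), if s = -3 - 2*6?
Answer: -945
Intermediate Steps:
s = -15 (s = -3 - 12 = -15)
((-25 - 38)/(11 + s))*((5*5)*(-1) - 35) = ((-25 - 38)/(11 - 15))*((5*5)*(-1) - 35) = (-63/(-4))*(25*(-1) - 35) = (-63*(-1/4))*(-25 - 35) = (63/4)*(-60) = -945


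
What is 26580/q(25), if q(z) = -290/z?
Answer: -66450/29 ≈ -2291.4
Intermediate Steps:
26580/q(25) = 26580/((-290/25)) = 26580/((-290*1/25)) = 26580/(-58/5) = 26580*(-5/58) = -66450/29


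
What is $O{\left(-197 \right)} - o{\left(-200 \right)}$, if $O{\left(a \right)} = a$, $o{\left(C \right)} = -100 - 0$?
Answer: $-97$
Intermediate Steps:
$o{\left(C \right)} = -100$ ($o{\left(C \right)} = -100 + 0 = -100$)
$O{\left(-197 \right)} - o{\left(-200 \right)} = -197 - -100 = -197 + 100 = -97$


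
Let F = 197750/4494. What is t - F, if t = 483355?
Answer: 155142830/321 ≈ 4.8331e+5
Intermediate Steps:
F = 14125/321 (F = 197750*(1/4494) = 14125/321 ≈ 44.003)
t - F = 483355 - 1*14125/321 = 483355 - 14125/321 = 155142830/321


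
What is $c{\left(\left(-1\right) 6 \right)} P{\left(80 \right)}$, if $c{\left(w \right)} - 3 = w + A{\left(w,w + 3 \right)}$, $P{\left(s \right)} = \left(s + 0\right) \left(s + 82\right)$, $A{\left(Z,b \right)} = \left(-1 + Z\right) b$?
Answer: $233280$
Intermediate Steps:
$A{\left(Z,b \right)} = b \left(-1 + Z\right)$
$P{\left(s \right)} = s \left(82 + s\right)$
$c{\left(w \right)} = 3 + w + \left(-1 + w\right) \left(3 + w\right)$ ($c{\left(w \right)} = 3 + \left(w + \left(w + 3\right) \left(-1 + w\right)\right) = 3 + \left(w + \left(3 + w\right) \left(-1 + w\right)\right) = 3 + \left(w + \left(-1 + w\right) \left(3 + w\right)\right) = 3 + w + \left(-1 + w\right) \left(3 + w\right)$)
$c{\left(\left(-1\right) 6 \right)} P{\left(80 \right)} = \left(-1\right) 6 \left(3 - 6\right) 80 \left(82 + 80\right) = - 6 \left(3 - 6\right) 80 \cdot 162 = \left(-6\right) \left(-3\right) 12960 = 18 \cdot 12960 = 233280$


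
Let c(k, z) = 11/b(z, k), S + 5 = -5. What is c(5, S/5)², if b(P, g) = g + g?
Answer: 121/100 ≈ 1.2100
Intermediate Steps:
S = -10 (S = -5 - 5 = -10)
b(P, g) = 2*g
c(k, z) = 11/(2*k) (c(k, z) = 11/((2*k)) = 11*(1/(2*k)) = 11/(2*k))
c(5, S/5)² = ((11/2)/5)² = ((11/2)*(⅕))² = (11/10)² = 121/100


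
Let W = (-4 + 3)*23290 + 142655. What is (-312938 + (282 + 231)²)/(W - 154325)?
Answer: 49769/34960 ≈ 1.4236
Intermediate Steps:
W = 119365 (W = -1*23290 + 142655 = -23290 + 142655 = 119365)
(-312938 + (282 + 231)²)/(W - 154325) = (-312938 + (282 + 231)²)/(119365 - 154325) = (-312938 + 513²)/(-34960) = (-312938 + 263169)*(-1/34960) = -49769*(-1/34960) = 49769/34960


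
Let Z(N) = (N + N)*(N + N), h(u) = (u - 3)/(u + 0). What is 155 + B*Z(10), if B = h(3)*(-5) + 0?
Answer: 155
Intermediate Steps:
h(u) = (-3 + u)/u
B = 0 (B = ((-3 + 3)/3)*(-5) + 0 = ((1/3)*0)*(-5) + 0 = 0*(-5) + 0 = 0 + 0 = 0)
Z(N) = 4*N**2 (Z(N) = (2*N)*(2*N) = 4*N**2)
155 + B*Z(10) = 155 + 0*(4*10**2) = 155 + 0*(4*100) = 155 + 0*400 = 155 + 0 = 155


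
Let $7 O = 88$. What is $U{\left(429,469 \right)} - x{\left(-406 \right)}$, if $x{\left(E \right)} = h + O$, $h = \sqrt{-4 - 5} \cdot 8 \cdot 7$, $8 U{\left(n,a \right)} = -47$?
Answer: $- \frac{1033}{56} - 168 i \approx -18.446 - 168.0 i$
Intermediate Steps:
$O = \frac{88}{7}$ ($O = \frac{1}{7} \cdot 88 = \frac{88}{7} \approx 12.571$)
$U{\left(n,a \right)} = - \frac{47}{8}$ ($U{\left(n,a \right)} = \frac{1}{8} \left(-47\right) = - \frac{47}{8}$)
$h = 168 i$ ($h = \sqrt{-9} \cdot 8 \cdot 7 = 3 i 8 \cdot 7 = 24 i 7 = 168 i \approx 168.0 i$)
$x{\left(E \right)} = \frac{88}{7} + 168 i$ ($x{\left(E \right)} = 168 i + \frac{88}{7} = \frac{88}{7} + 168 i$)
$U{\left(429,469 \right)} - x{\left(-406 \right)} = - \frac{47}{8} - \left(\frac{88}{7} + 168 i\right) = - \frac{1033}{56} - 168 i$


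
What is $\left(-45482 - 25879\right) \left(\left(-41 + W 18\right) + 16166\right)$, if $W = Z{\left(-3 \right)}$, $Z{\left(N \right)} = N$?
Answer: $-1146842631$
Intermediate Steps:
$W = -3$
$\left(-45482 - 25879\right) \left(\left(-41 + W 18\right) + 16166\right) = \left(-45482 - 25879\right) \left(\left(-41 - 54\right) + 16166\right) = - 71361 \left(-95 + 16166\right) = \left(-71361\right) 16071 = -1146842631$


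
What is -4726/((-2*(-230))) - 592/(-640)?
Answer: -8601/920 ≈ -9.3489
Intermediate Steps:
-4726/((-2*(-230))) - 592/(-640) = -4726/460 - 592*(-1/640) = -4726*1/460 + 37/40 = -2363/230 + 37/40 = -8601/920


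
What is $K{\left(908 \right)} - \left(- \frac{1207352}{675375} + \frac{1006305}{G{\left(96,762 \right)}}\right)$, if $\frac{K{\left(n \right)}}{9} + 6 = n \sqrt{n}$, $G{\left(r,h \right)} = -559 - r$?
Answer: $\frac{131307208237}{88474125} + 16344 \sqrt{227} \approx 2.4773 \cdot 10^{5}$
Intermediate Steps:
$K{\left(n \right)} = -54 + 9 n^{\frac{3}{2}}$ ($K{\left(n \right)} = -54 + 9 n \sqrt{n} = -54 + 9 n^{\frac{3}{2}}$)
$K{\left(908 \right)} - \left(- \frac{1207352}{675375} + \frac{1006305}{G{\left(96,762 \right)}}\right) = \left(-54 + 9 \cdot 908^{\frac{3}{2}}\right) - \left(- \frac{1207352}{675375} + \frac{1006305}{-559 - 96}\right) = \left(-54 + 9 \cdot 1816 \sqrt{227}\right) - \left(- \frac{1207352}{675375} + \frac{1006305}{-559 - 96}\right) = \left(-54 + 16344 \sqrt{227}\right) - \left(- \frac{1207352}{675375} + \frac{1006305}{-655}\right) = \left(-54 + 16344 \sqrt{227}\right) + \left(\frac{1207352}{675375} - - \frac{201261}{131}\right) = \left(-54 + 16344 \sqrt{227}\right) + \left(\frac{1207352}{675375} + \frac{201261}{131}\right) = \left(-54 + 16344 \sqrt{227}\right) + \frac{136084810987}{88474125} = \frac{131307208237}{88474125} + 16344 \sqrt{227}$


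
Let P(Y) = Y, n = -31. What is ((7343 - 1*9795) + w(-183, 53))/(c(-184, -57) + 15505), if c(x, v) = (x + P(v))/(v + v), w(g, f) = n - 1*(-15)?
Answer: -281352/1767811 ≈ -0.15915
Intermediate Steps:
w(g, f) = -16 (w(g, f) = -31 - 1*(-15) = -31 + 15 = -16)
c(x, v) = (v + x)/(2*v) (c(x, v) = (x + v)/(v + v) = (v + x)/((2*v)) = (v + x)*(1/(2*v)) = (v + x)/(2*v))
((7343 - 1*9795) + w(-183, 53))/(c(-184, -57) + 15505) = ((7343 - 1*9795) - 16)/((½)*(-57 - 184)/(-57) + 15505) = ((7343 - 9795) - 16)/((½)*(-1/57)*(-241) + 15505) = (-2452 - 16)/(241/114 + 15505) = -2468/1767811/114 = -2468*114/1767811 = -281352/1767811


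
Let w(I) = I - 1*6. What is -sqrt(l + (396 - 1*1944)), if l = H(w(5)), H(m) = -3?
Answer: -I*sqrt(1551) ≈ -39.383*I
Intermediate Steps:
w(I) = -6 + I (w(I) = I - 6 = -6 + I)
l = -3
-sqrt(l + (396 - 1*1944)) = -sqrt(-3 + (396 - 1*1944)) = -sqrt(-3 + (396 - 1944)) = -sqrt(-3 - 1548) = -sqrt(-1551) = -I*sqrt(1551)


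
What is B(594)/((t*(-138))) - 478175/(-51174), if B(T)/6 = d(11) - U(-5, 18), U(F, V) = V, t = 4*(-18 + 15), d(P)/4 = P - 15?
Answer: 5426516/588501 ≈ 9.2209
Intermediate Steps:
d(P) = -60 + 4*P (d(P) = 4*(P - 15) = 4*(-15 + P) = -60 + 4*P)
t = -12 (t = 4*(-3) = -12)
B(T) = -204 (B(T) = 6*((-60 + 4*11) - 1*18) = 6*((-60 + 44) - 18) = 6*(-16 - 18) = 6*(-34) = -204)
B(594)/((t*(-138))) - 478175/(-51174) = -204/((-12*(-138))) - 478175/(-51174) = -204/1656 - 478175*(-1/51174) = -204*1/1656 + 478175/51174 = -17/138 + 478175/51174 = 5426516/588501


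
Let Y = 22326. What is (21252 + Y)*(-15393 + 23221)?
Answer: 341128584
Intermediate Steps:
(21252 + Y)*(-15393 + 23221) = (21252 + 22326)*(-15393 + 23221) = 43578*7828 = 341128584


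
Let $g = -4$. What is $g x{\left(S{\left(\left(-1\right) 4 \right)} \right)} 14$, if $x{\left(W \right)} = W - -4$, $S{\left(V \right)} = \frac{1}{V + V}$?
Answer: $-217$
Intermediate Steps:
$S{\left(V \right)} = \frac{1}{2 V}$
$x{\left(W \right)} = 4 + W$ ($x{\left(W \right)} = W + 4 = 4 + W$)
$g x{\left(S{\left(\left(-1\right) 4 \right)} \right)} 14 = - 4 \left(4 + \frac{1}{2 \left(\left(-1\right) 4\right)}\right) 14 = - 4 \left(4 + \frac{1}{2 \left(-4\right)}\right) 14 = - 4 \left(4 + \frac{1}{2} \left(- \frac{1}{4}\right)\right) 14 = - 4 \left(4 - \frac{1}{8}\right) 14 = \left(-4\right) \frac{31}{8} \cdot 14 = \left(- \frac{31}{2}\right) 14 = -217$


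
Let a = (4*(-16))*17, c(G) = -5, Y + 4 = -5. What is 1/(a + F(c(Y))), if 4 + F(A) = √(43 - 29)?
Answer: -78/85175 - √14/1192450 ≈ -0.00091890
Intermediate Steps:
Y = -9 (Y = -4 - 5 = -9)
F(A) = -4 + √14 (F(A) = -4 + √(43 - 29) = -4 + √14)
a = -1088 (a = -64*17 = -1088)
1/(a + F(c(Y))) = 1/(-1088 + (-4 + √14)) = 1/(-1092 + √14)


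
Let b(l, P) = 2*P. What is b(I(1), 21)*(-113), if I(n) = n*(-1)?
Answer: -4746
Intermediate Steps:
I(n) = -n
b(I(1), 21)*(-113) = (2*21)*(-113) = 42*(-113) = -4746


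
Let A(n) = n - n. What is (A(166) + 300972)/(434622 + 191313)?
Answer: 100324/208645 ≈ 0.48084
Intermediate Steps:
A(n) = 0
(A(166) + 300972)/(434622 + 191313) = (0 + 300972)/(434622 + 191313) = 300972/625935 = 300972*(1/625935) = 100324/208645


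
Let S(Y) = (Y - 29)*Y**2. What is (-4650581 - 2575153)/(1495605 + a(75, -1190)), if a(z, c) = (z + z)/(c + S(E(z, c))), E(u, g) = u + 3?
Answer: -178792357807/37007000865 ≈ -4.8313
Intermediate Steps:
E(u, g) = 3 + u
S(Y) = Y**2*(-29 + Y) (S(Y) = (-29 + Y)*Y**2 = Y**2*(-29 + Y))
a(z, c) = 2*z/(c + (3 + z)**2*(-26 + z)) (a(z, c) = (z + z)/(c + (3 + z)**2*(-29 + (3 + z))) = (2*z)/(c + (3 + z)**2*(-26 + z)) = 2*z/(c + (3 + z)**2*(-26 + z)))
(-4650581 - 2575153)/(1495605 + a(75, -1190)) = (-4650581 - 2575153)/(1495605 + 2*75/(-1190 + (3 + 75)**2*(-26 + 75))) = -7225734/(1495605 + 2*75/(-1190 + 78**2*49)) = -7225734/(1495605 + 2*75/(-1190 + 6084*49)) = -7225734/(1495605 + 2*75/(-1190 + 298116)) = -7225734/(1495605 + 2*75/296926) = -7225734/(1495605 + 2*75*(1/296926)) = -7225734/(1495605 + 75/148463) = -7225734/222042005190/148463 = -7225734*148463/222042005190 = -178792357807/37007000865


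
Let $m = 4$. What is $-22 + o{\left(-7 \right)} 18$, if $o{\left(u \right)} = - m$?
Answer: $-94$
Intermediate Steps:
$o{\left(u \right)} = -4$ ($o{\left(u \right)} = \left(-1\right) 4 = -4$)
$-22 + o{\left(-7 \right)} 18 = -22 - 72 = -94$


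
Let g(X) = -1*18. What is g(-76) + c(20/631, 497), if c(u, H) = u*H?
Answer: -1418/631 ≈ -2.2472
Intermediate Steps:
c(u, H) = H*u
g(X) = -18
g(-76) + c(20/631, 497) = -18 + 497*(20/631) = -18 + 9940/631 = -1418/631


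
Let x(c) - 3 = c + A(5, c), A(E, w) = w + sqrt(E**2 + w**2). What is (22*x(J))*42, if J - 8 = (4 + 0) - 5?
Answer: 15708 + 924*sqrt(74) ≈ 23657.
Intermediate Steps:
J = 7 (J = 8 + ((4 + 0) - 5) = 8 + (4 - 5) = 8 - 1 = 7)
x(c) = 3 + sqrt(25 + c**2) + 2*c (x(c) = 3 + (c + (c + sqrt(5**2 + c**2))) = 3 + (c + (c + sqrt(25 + c**2))) = 3 + (sqrt(25 + c**2) + 2*c) = 3 + sqrt(25 + c**2) + 2*c)
(22*x(J))*42 = (22*(3 + sqrt(25 + 7**2) + 2*7))*42 = (22*(3 + sqrt(25 + 49) + 14))*42 = (22*(3 + sqrt(74) + 14))*42 = (22*(17 + sqrt(74)))*42 = (374 + 22*sqrt(74))*42 = 15708 + 924*sqrt(74)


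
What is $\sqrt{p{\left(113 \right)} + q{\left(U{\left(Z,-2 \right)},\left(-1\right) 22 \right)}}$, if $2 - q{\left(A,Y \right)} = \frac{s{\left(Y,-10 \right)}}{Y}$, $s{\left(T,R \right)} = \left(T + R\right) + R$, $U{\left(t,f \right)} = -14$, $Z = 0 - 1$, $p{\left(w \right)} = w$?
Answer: $\frac{2 \sqrt{3421}}{11} \approx 10.634$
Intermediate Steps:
$Z = -1$
$s{\left(T,R \right)} = T + 2 R$ ($s{\left(T,R \right)} = \left(R + T\right) + R = T + 2 R$)
$q{\left(A,Y \right)} = 2 - \frac{-20 + Y}{Y}$ ($q{\left(A,Y \right)} = 2 - \frac{Y + 2 \left(-10\right)}{Y} = 2 - \frac{Y - 20}{Y} = 2 - \frac{-20 + Y}{Y}$)
$\sqrt{p{\left(113 \right)} + q{\left(U{\left(Z,-2 \right)},\left(-1\right) 22 \right)}} = \sqrt{113 + \frac{20 - 22}{\left(-1\right) 22}} = \sqrt{113 + \frac{20 - 22}{-22}} = \sqrt{113 - - \frac{1}{11}} = \sqrt{113 + \frac{1}{11}} = \sqrt{\frac{1244}{11}} = \frac{2 \sqrt{3421}}{11}$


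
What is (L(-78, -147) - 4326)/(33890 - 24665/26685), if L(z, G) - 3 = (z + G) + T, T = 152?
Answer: -23461452/180865997 ≈ -0.12972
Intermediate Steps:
L(z, G) = 155 + G + z (L(z, G) = 3 + ((z + G) + 152) = 3 + ((G + z) + 152) = 3 + (152 + G + z) = 155 + G + z)
(L(-78, -147) - 4326)/(33890 - 24665/26685) = ((155 - 147 - 78) - 4326)/(33890 - 24665/26685) = (-70 - 4326)/(33890 - 24665*1/26685) = -4396/(33890 - 4933/5337) = -4396/180865997/5337 = -4396*5337/180865997 = -23461452/180865997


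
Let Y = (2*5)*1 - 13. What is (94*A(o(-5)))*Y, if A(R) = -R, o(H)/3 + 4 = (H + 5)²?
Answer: -3384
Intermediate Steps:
o(H) = -12 + 3*(5 + H)² (o(H) = -12 + 3*(H + 5)² = -12 + 3*(5 + H)²)
Y = -3 (Y = 10*1 - 13 = 10 - 13 = -3)
(94*A(o(-5)))*Y = (94*(-(-12 + 3*(5 - 5)²)))*(-3) = (94*(-(-12 + 3*0²)))*(-3) = (94*(-(-12 + 3*0)))*(-3) = (94*(-(-12 + 0)))*(-3) = (94*(-1*(-12)))*(-3) = (94*12)*(-3) = 1128*(-3) = -3384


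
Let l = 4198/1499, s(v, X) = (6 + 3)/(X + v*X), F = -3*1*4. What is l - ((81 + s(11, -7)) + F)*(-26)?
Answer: 37649195/20986 ≈ 1794.0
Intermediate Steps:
F = -12 (F = -3*4 = -12)
s(v, X) = 9/(X + X*v)
l = 4198/1499 (l = 4198*(1/1499) = 4198/1499 ≈ 2.8005)
l - ((81 + s(11, -7)) + F)*(-26) = 4198/1499 - ((81 + 9/(-7*(1 + 11))) - 12)*(-26) = 4198/1499 - ((81 + 9*(-⅐)/12) - 12)*(-26) = 4198/1499 - ((81 + 9*(-⅐)*(1/12)) - 12)*(-26) = 4198/1499 - ((81 - 3/28) - 12)*(-26) = 4198/1499 - (2265/28 - 12)*(-26) = 4198/1499 - 1929*(-26)/28 = 4198/1499 - 1*(-25077/14) = 4198/1499 + 25077/14 = 37649195/20986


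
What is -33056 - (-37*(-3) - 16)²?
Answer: -42081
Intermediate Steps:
-33056 - (-37*(-3) - 16)² = -33056 - (111 - 16)² = -33056 - 1*95² = -33056 - 1*9025 = -33056 - 9025 = -42081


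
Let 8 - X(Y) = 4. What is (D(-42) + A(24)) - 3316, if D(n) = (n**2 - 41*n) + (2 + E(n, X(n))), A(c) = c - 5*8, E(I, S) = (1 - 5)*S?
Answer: 140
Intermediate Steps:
X(Y) = 4 (X(Y) = 8 - 1*4 = 8 - 4 = 4)
E(I, S) = -4*S
A(c) = -40 + c (A(c) = c - 40 = -40 + c)
D(n) = -14 + n**2 - 41*n (D(n) = (n**2 - 41*n) + (2 - 4*4) = (n**2 - 41*n) + (2 - 16) = (n**2 - 41*n) - 14 = -14 + n**2 - 41*n)
(D(-42) + A(24)) - 3316 = ((-14 + (-42)**2 - 41*(-42)) + (-40 + 24)) - 3316 = ((-14 + 1764 + 1722) - 16) - 3316 = (3472 - 16) - 3316 = 3456 - 3316 = 140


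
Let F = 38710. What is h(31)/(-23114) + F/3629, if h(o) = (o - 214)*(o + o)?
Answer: 467958787/41940353 ≈ 11.158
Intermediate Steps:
h(o) = 2*o*(-214 + o) (h(o) = (-214 + o)*(2*o) = 2*o*(-214 + o))
h(31)/(-23114) + F/3629 = (2*31*(-214 + 31))/(-23114) + 38710/3629 = (2*31*(-183))*(-1/23114) + 38710*(1/3629) = -11346*(-1/23114) + 38710/3629 = 5673/11557 + 38710/3629 = 467958787/41940353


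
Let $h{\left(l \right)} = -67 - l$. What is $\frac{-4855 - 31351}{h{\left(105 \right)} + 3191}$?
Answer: $- \frac{36206}{3019} \approx -11.993$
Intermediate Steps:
$\frac{-4855 - 31351}{h{\left(105 \right)} + 3191} = \frac{-4855 - 31351}{\left(-67 - 105\right) + 3191} = - \frac{36206}{\left(-67 - 105\right) + 3191} = - \frac{36206}{-172 + 3191} = - \frac{36206}{3019}$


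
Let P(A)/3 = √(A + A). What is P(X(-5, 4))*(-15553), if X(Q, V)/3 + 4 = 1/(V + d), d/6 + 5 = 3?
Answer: -139977*I*√11/2 ≈ -2.3213e+5*I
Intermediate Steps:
d = -12 (d = -30 + 6*3 = -30 + 18 = -12)
X(Q, V) = -12 + 3/(-12 + V) (X(Q, V) = -12 + 3/(V - 12) = -12 + 3/(-12 + V))
P(A) = 3*√2*√A (P(A) = 3*√(A + A) = 3*√(2*A) = 3*(√2*√A) = 3*√2*√A)
P(X(-5, 4))*(-15553) = (3*√2*√(3*(49 - 4*4)/(-12 + 4)))*(-15553) = (3*√2*√(3*(49 - 16)/(-8)))*(-15553) = (3*√2*√(3*(-⅛)*33))*(-15553) = (3*√2*√(-99/8))*(-15553) = (3*√2*(3*I*√22/4))*(-15553) = (9*I*√11/2)*(-15553) = -139977*I*√11/2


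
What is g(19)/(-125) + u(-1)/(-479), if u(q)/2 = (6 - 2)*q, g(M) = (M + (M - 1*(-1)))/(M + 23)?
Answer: 7773/838250 ≈ 0.0092729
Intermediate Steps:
g(M) = (1 + 2*M)/(23 + M) (g(M) = (M + (M + 1))/(23 + M) = (M + (1 + M))/(23 + M) = (1 + 2*M)/(23 + M))
u(q) = 8*q (u(q) = 2*((6 - 2)*q) = 2*(4*q) = 8*q)
g(19)/(-125) + u(-1)/(-479) = ((1 + 2*19)/(23 + 19))/(-125) + (8*(-1))/(-479) = ((1 + 38)/42)*(-1/125) - 8*(-1/479) = ((1/42)*39)*(-1/125) + 8/479 = (13/14)*(-1/125) + 8/479 = -13/1750 + 8/479 = 7773/838250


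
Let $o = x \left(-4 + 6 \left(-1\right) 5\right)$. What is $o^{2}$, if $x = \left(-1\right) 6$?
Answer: $41616$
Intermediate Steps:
$x = -6$
$o = 204$ ($o = - 6 \left(-4 + 6 \left(-1\right) 5\right) = - 6 \left(-4 - 30\right) = \left(-6\right) \left(-34\right) = 204$)
$o^{2} = 204^{2} = 41616$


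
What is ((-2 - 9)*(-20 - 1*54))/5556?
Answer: 407/2778 ≈ 0.14651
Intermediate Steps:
((-2 - 9)*(-20 - 1*54))/5556 = -11*(-20 - 54)*(1/5556) = -11*(-74)*(1/5556) = 814*(1/5556) = 407/2778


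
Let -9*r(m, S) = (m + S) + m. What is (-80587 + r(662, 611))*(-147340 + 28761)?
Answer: 9581420358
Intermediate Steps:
r(m, S) = -2*m/9 - S/9 (r(m, S) = -((m + S) + m)/9 = -((S + m) + m)/9 = -(S + 2*m)/9 = -2*m/9 - S/9)
(-80587 + r(662, 611))*(-147340 + 28761) = (-80587 + (-2/9*662 - ⅑*611))*(-147340 + 28761) = (-80587 + (-1324/9 - 611/9))*(-118579) = (-80587 - 215)*(-118579) = -80802*(-118579) = 9581420358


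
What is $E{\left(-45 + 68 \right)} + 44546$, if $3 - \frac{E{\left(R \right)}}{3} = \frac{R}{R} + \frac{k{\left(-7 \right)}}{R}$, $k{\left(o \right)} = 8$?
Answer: $\frac{1024672}{23} \approx 44551.0$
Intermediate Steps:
$E{\left(R \right)} = 6 - \frac{24}{R}$ ($E{\left(R \right)} = 9 - 3 \left(\frac{R}{R} + \frac{8}{R}\right) = 9 - 3 \left(1 + \frac{8}{R}\right) = 9 - \left(3 + \frac{24}{R}\right) = 6 - \frac{24}{R}$)
$E{\left(-45 + 68 \right)} + 44546 = \left(6 - \frac{24}{-45 + 68}\right) + 44546 = \left(6 - \frac{24}{23}\right) + 44546 = \frac{114}{23} + 44546 = \frac{1024672}{23}$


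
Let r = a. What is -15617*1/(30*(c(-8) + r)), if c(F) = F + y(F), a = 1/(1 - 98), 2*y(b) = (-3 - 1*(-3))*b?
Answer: 216407/3330 ≈ 64.987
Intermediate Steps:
y(b) = 0 (y(b) = ((-3 - 1*(-3))*b)/2 = ((-3 + 3)*b)/2 = (0*b)/2 = (½)*0 = 0)
a = -1/97 (a = 1/(-97) = -1/97 ≈ -0.010309)
r = -1/97 ≈ -0.010309
c(F) = F (c(F) = F + 0 = F)
-15617*1/(30*(c(-8) + r)) = -15617*1/(30*(-8 - 1/97)) = -15617/(30*(-777/97)) = -15617/(-23310/97) = -15617*(-97/23310) = 216407/3330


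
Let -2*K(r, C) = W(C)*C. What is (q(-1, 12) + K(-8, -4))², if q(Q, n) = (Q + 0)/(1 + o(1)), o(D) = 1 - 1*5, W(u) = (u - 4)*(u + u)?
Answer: 148225/9 ≈ 16469.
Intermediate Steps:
W(u) = 2*u*(-4 + u) (W(u) = (-4 + u)*(2*u) = 2*u*(-4 + u))
o(D) = -4 (o(D) = 1 - 5 = -4)
K(r, C) = -C²*(-4 + C) (K(r, C) = -2*C*(-4 + C)*C/2 = -C²*(-4 + C))
q(Q, n) = -Q/3 (q(Q, n) = (Q + 0)/(1 - 4) = Q/(-3) = Q*(-⅓) = -Q/3)
(q(-1, 12) + K(-8, -4))² = (-⅓*(-1) + (-4)²*(4 - 1*(-4)))² = (⅓ + 16*(4 + 4))² = (⅓ + 16*8)² = (⅓ + 128)² = (385/3)² = 148225/9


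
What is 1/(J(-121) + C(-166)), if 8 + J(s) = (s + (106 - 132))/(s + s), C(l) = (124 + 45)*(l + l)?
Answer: -242/13579925 ≈ -1.7820e-5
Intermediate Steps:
C(l) = 338*l (C(l) = 169*(2*l) = 338*l)
J(s) = -8 + (-26 + s)/(2*s) (J(s) = -8 + (s + (106 - 132))/(s + s) = -8 + (s - 26)/((2*s)) = -8 + (-26 + s)*(1/(2*s)) = -8 + (-26 + s)/(2*s))
1/(J(-121) + C(-166)) = 1/((-15/2 - 13/(-121)) + 338*(-166)) = 1/((-15/2 - 13*(-1/121)) - 56108) = 1/((-15/2 + 13/121) - 56108) = 1/(-1789/242 - 56108) = 1/(-13579925/242) = -242/13579925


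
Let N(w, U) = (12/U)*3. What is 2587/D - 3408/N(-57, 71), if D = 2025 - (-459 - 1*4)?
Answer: -50160271/7464 ≈ -6720.3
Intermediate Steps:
N(w, U) = 36/U
D = 2488 (D = 2025 - (-459 - 4) = 2025 - 1*(-463) = 2025 + 463 = 2488)
2587/D - 3408/N(-57, 71) = 2587/2488 - 3408/(36/71) = 2587*(1/2488) - 3408/(36*(1/71)) = 2587/2488 - 3408/36/71 = 2587/2488 - 3408*71/36 = 2587/2488 - 20164/3 = -50160271/7464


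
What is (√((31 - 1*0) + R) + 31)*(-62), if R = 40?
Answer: -1922 - 62*√71 ≈ -2444.4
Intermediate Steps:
(√((31 - 1*0) + R) + 31)*(-62) = (√((31 - 1*0) + 40) + 31)*(-62) = (√((31 + 0) + 40) + 31)*(-62) = (√(31 + 40) + 31)*(-62) = (√71 + 31)*(-62) = (31 + √71)*(-62) = -1922 - 62*√71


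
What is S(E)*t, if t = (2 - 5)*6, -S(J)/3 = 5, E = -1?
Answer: 270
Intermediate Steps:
S(J) = -15 (S(J) = -3*5 = -15)
t = -18 (t = -3*6 = -18)
S(E)*t = -15*(-18) = 270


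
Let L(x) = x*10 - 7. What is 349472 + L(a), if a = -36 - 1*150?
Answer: 347605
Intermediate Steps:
a = -186 (a = -36 - 150 = -186)
L(x) = -7 + 10*x (L(x) = 10*x - 7 = -7 + 10*x)
349472 + L(a) = 349472 + (-7 + 10*(-186)) = 349472 + (-7 - 1860) = 349472 - 1867 = 347605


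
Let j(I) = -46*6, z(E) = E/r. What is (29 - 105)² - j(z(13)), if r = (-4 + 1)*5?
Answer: 6052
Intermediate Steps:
r = -15 (r = -3*5 = -15)
z(E) = -E/15 (z(E) = E/(-15) = E*(-1/15) = -E/15)
j(I) = -276
(29 - 105)² - j(z(13)) = (29 - 105)² - 1*(-276) = (-76)² + 276 = 5776 + 276 = 6052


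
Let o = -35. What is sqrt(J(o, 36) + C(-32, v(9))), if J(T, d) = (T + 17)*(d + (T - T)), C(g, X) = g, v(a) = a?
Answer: 2*I*sqrt(170) ≈ 26.077*I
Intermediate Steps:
J(T, d) = d*(17 + T) (J(T, d) = (17 + T)*(d + 0) = (17 + T)*d = d*(17 + T))
sqrt(J(o, 36) + C(-32, v(9))) = sqrt(36*(17 - 35) - 32) = sqrt(36*(-18) - 32) = sqrt(-648 - 32) = sqrt(-680) = 2*I*sqrt(170)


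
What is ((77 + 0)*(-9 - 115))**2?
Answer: 91164304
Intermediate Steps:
((77 + 0)*(-9 - 115))**2 = (77*(-124))**2 = (-9548)**2 = 91164304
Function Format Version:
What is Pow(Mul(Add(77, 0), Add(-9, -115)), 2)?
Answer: 91164304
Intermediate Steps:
Pow(Mul(Add(77, 0), Add(-9, -115)), 2) = Pow(Mul(77, -124), 2) = Pow(-9548, 2) = 91164304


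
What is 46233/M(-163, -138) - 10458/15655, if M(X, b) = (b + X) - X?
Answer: -241740273/720130 ≈ -335.69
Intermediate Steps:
M(X, b) = b (M(X, b) = (X + b) - X = b)
46233/M(-163, -138) - 10458/15655 = 46233/(-138) - 10458/15655 = 46233*(-1/138) - 10458*1/15655 = -15411/46 - 10458/15655 = -241740273/720130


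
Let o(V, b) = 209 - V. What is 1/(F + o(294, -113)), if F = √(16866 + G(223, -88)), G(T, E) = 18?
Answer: 85/9659 + 6*√469/9659 ≈ 0.022253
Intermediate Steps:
F = 6*√469 (F = √(16866 + 18) = √16884 = 6*√469 ≈ 129.94)
1/(F + o(294, -113)) = 1/(6*√469 + (209 - 1*294)) = 1/(6*√469 + (209 - 294)) = 1/(6*√469 - 85) = 1/(-85 + 6*√469)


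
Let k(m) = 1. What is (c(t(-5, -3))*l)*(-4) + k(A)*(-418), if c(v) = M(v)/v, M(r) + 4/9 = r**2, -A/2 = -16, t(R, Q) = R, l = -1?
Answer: -19694/45 ≈ -437.64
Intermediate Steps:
A = 32 (A = -2*(-16) = 32)
M(r) = -4/9 + r**2
c(v) = (-4/9 + v**2)/v
(c(t(-5, -3))*l)*(-4) + k(A)*(-418) = ((-5 - 4/9/(-5))*(-1))*(-4) + 1*(-418) = ((-5 - 4/9*(-1/5))*(-1))*(-4) - 418 = ((-5 + 4/45)*(-1))*(-4) - 418 = -221/45*(-1)*(-4) - 418 = (221/45)*(-4) - 418 = -884/45 - 418 = -19694/45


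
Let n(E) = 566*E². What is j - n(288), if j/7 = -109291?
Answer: -47711341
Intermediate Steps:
j = -765037 (j = 7*(-109291) = -765037)
j - n(288) = -765037 - 566*288² = -765037 - 566*82944 = -765037 - 1*46946304 = -765037 - 46946304 = -47711341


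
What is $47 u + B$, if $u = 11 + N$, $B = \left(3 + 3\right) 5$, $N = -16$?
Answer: $-205$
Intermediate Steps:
$B = 30$ ($B = 6 \cdot 5 = 30$)
$u = -5$ ($u = 11 - 16 = -5$)
$47 u + B = 47 \left(-5\right) + 30 = -235 + 30 = -205$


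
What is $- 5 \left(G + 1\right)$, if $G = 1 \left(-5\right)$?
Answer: $20$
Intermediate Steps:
$G = -5$
$- 5 \left(G + 1\right) = - 5 \left(-5 + 1\right) = \left(-5\right) \left(-4\right) = 20$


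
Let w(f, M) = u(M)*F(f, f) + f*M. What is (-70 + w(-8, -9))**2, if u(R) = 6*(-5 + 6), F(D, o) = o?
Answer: 2116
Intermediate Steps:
u(R) = 6 (u(R) = 6*1 = 6)
w(f, M) = 6*f + M*f (w(f, M) = 6*f + f*M = 6*f + M*f)
(-70 + w(-8, -9))**2 = (-70 - 8*(6 - 9))**2 = (-70 - 8*(-3))**2 = (-70 + 24)**2 = (-46)**2 = 2116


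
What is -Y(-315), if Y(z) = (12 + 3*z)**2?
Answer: -870489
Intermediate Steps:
-Y(-315) = -9*(4 - 315)**2 = -9*(-311)**2 = -9*96721 = -1*870489 = -870489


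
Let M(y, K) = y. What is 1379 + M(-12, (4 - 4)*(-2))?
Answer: 1367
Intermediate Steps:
1379 + M(-12, (4 - 4)*(-2)) = 1379 - 12 = 1367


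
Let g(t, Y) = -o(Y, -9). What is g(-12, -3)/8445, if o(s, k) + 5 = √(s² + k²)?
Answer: 1/1689 - √10/2815 ≈ -0.00053130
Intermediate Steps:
o(s, k) = -5 + √(k² + s²) (o(s, k) = -5 + √(s² + k²) = -5 + √(k² + s²))
g(t, Y) = 5 - √(81 + Y²) (g(t, Y) = -(-5 + √((-9)² + Y²)) = -(-5 + √(81 + Y²)) = 5 - √(81 + Y²))
g(-12, -3)/8445 = (5 - √(81 + (-3)²))/8445 = (5 - √(81 + 9))*(1/8445) = (5 - √90)*(1/8445) = (5 - 3*√10)*(1/8445) = 1/1689 - √10/2815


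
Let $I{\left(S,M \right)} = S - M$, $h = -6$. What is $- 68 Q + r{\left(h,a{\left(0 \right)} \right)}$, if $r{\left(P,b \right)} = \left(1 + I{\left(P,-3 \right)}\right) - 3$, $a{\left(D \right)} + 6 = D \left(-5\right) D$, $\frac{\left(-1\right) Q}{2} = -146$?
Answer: $-19861$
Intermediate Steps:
$Q = 292$ ($Q = \left(-2\right) \left(-146\right) = 292$)
$a{\left(D \right)} = -6 - 5 D^{2}$ ($a{\left(D \right)} = -6 + D \left(-5\right) D = -6 + - 5 D D = -6 - 5 D^{2}$)
$r{\left(P,b \right)} = 1 + P$ ($r{\left(P,b \right)} = \left(1 + \left(P - -3\right)\right) - 3 = \left(1 + \left(P + 3\right)\right) - 3 = \left(1 + \left(3 + P\right)\right) - 3 = \left(4 + P\right) - 3 = 1 + P$)
$- 68 Q + r{\left(h,a{\left(0 \right)} \right)} = \left(-68\right) 292 + \left(1 - 6\right) = -19856 - 5 = -19861$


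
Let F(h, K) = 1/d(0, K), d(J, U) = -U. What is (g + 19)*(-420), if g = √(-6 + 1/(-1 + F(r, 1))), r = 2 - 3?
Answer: -7980 - 210*I*√26 ≈ -7980.0 - 1070.8*I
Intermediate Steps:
r = -1
F(h, K) = -1/K (F(h, K) = 1/(-K) = -1/K)
g = I*√26/2 (g = √(-6 + 1/(-1 - 1/1)) = √(-6 + 1/(-1 - 1*1)) = √(-6 + 1/(-1 - 1)) = √(-6 + 1/(-2)) = √(-6 - ½) = √(-13/2) = I*√26/2 ≈ 2.5495*I)
(g + 19)*(-420) = (I*√26/2 + 19)*(-420) = (19 + I*√26/2)*(-420) = -7980 - 210*I*√26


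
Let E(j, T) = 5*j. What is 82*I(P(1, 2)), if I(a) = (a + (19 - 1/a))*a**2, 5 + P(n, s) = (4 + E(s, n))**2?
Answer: 628187158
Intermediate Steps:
P(n, s) = -5 + (4 + 5*s)**2
I(a) = a**2*(19 + a - 1/a) (I(a) = (19 + a - 1/a)*a**2 = a**2*(19 + a - 1/a))
82*I(P(1, 2)) = 82*((-5 + (4 + 5*2)**2)*(-1 + (-5 + (4 + 5*2)**2)**2 + 19*(-5 + (4 + 5*2)**2))) = 82*((-5 + (4 + 10)**2)*(-1 + (-5 + (4 + 10)**2)**2 + 19*(-5 + (4 + 10)**2))) = 82*((-5 + 14**2)*(-1 + (-5 + 14**2)**2 + 19*(-5 + 14**2))) = 82*((-5 + 196)*(-1 + (-5 + 196)**2 + 19*(-5 + 196))) = 82*(191*(-1 + 191**2 + 19*191)) = 82*(191*(-1 + 36481 + 3629)) = 82*(191*40109) = 82*7660819 = 628187158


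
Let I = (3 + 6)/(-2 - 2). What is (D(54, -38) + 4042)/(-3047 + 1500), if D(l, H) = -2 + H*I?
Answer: -8251/3094 ≈ -2.6668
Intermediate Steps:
I = -9/4 (I = 9/(-4) = 9*(-¼) = -9/4 ≈ -2.2500)
D(l, H) = -2 - 9*H/4 (D(l, H) = -2 + H*(-9/4) = -2 - 9*H/4)
(D(54, -38) + 4042)/(-3047 + 1500) = ((-2 - 9/4*(-38)) + 4042)/(-3047 + 1500) = ((-2 + 171/2) + 4042)/(-1547) = (167/2 + 4042)*(-1/1547) = (8251/2)*(-1/1547) = -8251/3094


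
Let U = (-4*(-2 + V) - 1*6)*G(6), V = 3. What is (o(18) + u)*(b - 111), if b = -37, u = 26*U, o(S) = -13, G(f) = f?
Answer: 232804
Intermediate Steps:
U = -60 (U = (-4*(-2 + 3) - 1*6)*6 = (-4*1 - 6)*6 = (-4 - 6)*6 = -10*6 = -60)
u = -1560 (u = 26*(-60) = -1560)
(o(18) + u)*(b - 111) = (-13 - 1560)*(-37 - 111) = -1573*(-148) = 232804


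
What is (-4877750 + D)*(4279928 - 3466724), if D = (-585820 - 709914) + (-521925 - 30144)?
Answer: -5469246601812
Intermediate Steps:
D = -1847803 (D = -1295734 - 552069 = -1847803)
(-4877750 + D)*(4279928 - 3466724) = (-4877750 - 1847803)*(4279928 - 3466724) = -6725553*813204 = -5469246601812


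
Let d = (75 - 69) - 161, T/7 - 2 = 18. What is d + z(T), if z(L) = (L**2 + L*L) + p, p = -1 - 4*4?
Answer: 39028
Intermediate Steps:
p = -17 (p = -1 - 16 = -17)
T = 140 (T = 14 + 7*18 = 14 + 126 = 140)
z(L) = -17 + 2*L**2 (z(L) = (L**2 + L*L) - 17 = (L**2 + L**2) - 17 = 2*L**2 - 17 = -17 + 2*L**2)
d = -155 (d = 6 - 161 = -155)
d + z(T) = -155 + (-17 + 2*140**2) = -155 + (-17 + 2*19600) = -155 + (-17 + 39200) = -155 + 39183 = 39028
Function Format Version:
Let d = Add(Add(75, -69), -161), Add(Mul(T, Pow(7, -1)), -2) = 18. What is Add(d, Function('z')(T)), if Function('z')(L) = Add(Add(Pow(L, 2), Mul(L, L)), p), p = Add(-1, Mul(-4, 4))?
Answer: 39028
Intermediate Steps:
p = -17 (p = Add(-1, -16) = -17)
T = 140 (T = Add(14, Mul(7, 18)) = Add(14, 126) = 140)
Function('z')(L) = Add(-17, Mul(2, Pow(L, 2))) (Function('z')(L) = Add(Add(Pow(L, 2), Mul(L, L)), -17) = Add(Add(Pow(L, 2), Pow(L, 2)), -17) = Add(Mul(2, Pow(L, 2)), -17) = Add(-17, Mul(2, Pow(L, 2))))
d = -155 (d = Add(6, -161) = -155)
Add(d, Function('z')(T)) = Add(-155, Add(-17, Mul(2, Pow(140, 2)))) = Add(-155, Add(-17, Mul(2, 19600))) = Add(-155, Add(-17, 39200)) = Add(-155, 39183) = 39028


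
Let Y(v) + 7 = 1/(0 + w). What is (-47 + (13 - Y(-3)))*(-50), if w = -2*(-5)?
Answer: 1355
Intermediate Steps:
w = 10
Y(v) = -69/10 (Y(v) = -7 + 1/(0 + 10) = -7 + 1/10 = -7 + ⅒ = -69/10)
(-47 + (13 - Y(-3)))*(-50) = (-47 + (13 - 1*(-69/10)))*(-50) = (-47 + (13 + 69/10))*(-50) = (-47 + 199/10)*(-50) = -271/10*(-50) = 1355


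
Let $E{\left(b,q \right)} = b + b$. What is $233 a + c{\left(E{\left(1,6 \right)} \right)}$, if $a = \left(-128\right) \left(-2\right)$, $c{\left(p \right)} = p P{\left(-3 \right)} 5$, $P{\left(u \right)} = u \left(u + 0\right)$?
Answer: $59738$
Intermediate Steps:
$P{\left(u \right)} = u^{2}$ ($P{\left(u \right)} = u u = u^{2}$)
$E{\left(b,q \right)} = 2 b$
$c{\left(p \right)} = 45 p$ ($c{\left(p \right)} = p \left(-3\right)^{2} \cdot 5 = p 9 \cdot 5 = 9 p 5 = 45 p$)
$a = 256$
$233 a + c{\left(E{\left(1,6 \right)} \right)} = 233 \cdot 256 + 45 \cdot 2 \cdot 1 = 59648 + 45 \cdot 2 = 59648 + 90 = 59738$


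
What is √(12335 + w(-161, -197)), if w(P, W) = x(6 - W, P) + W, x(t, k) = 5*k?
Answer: √11333 ≈ 106.46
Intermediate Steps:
w(P, W) = W + 5*P (w(P, W) = 5*P + W = W + 5*P)
√(12335 + w(-161, -197)) = √(12335 + (-197 + 5*(-161))) = √(12335 + (-197 - 805)) = √(12335 - 1002) = √11333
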